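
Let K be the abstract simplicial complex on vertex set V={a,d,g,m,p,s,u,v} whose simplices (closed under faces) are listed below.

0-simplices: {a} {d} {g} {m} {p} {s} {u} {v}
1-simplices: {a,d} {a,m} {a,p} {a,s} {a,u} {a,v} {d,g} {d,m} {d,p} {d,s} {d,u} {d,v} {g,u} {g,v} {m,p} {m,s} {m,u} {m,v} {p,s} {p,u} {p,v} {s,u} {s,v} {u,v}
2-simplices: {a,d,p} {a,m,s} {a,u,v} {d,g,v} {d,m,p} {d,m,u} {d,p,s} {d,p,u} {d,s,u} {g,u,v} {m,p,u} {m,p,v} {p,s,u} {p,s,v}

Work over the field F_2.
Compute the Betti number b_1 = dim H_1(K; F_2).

b_1=5

n_0=8 n_1=24 n_2=14  [Z2]
∂1: piv[ad,am,ap,as,au,av,dg] rk=7  ker:dm,dp,ds,du,dv,gu,gv,mp,ms,mu,mv,ps,pu,pv,su,sv,uv
∂2: piv[adp,ams,auv,dgv,dmp,dmu,dps,dpu,dsu,guv,mpv,psv] rk=12  ker:mpu,psu
b_1=(24−7)−12=5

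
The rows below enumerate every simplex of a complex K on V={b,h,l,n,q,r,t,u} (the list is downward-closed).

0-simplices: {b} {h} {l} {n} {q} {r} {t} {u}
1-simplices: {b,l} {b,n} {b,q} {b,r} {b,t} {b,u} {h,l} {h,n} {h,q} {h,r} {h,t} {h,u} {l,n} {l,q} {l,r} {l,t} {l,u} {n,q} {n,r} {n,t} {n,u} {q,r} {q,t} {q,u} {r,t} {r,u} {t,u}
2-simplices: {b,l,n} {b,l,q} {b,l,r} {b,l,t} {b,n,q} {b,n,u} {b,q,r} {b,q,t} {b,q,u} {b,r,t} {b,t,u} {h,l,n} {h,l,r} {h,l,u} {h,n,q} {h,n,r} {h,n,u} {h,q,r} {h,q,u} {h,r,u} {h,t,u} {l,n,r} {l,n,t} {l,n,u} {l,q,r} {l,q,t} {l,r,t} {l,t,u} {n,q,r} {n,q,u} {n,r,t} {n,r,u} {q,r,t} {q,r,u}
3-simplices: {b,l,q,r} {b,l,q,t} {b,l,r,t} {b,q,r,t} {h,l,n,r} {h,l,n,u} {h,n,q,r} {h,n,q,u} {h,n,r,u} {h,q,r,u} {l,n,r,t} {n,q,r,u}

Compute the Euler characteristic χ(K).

n_0=8 n_1=27 n_2=34 n_3=12
χ=+8−27+34−12=3

χ(K)=3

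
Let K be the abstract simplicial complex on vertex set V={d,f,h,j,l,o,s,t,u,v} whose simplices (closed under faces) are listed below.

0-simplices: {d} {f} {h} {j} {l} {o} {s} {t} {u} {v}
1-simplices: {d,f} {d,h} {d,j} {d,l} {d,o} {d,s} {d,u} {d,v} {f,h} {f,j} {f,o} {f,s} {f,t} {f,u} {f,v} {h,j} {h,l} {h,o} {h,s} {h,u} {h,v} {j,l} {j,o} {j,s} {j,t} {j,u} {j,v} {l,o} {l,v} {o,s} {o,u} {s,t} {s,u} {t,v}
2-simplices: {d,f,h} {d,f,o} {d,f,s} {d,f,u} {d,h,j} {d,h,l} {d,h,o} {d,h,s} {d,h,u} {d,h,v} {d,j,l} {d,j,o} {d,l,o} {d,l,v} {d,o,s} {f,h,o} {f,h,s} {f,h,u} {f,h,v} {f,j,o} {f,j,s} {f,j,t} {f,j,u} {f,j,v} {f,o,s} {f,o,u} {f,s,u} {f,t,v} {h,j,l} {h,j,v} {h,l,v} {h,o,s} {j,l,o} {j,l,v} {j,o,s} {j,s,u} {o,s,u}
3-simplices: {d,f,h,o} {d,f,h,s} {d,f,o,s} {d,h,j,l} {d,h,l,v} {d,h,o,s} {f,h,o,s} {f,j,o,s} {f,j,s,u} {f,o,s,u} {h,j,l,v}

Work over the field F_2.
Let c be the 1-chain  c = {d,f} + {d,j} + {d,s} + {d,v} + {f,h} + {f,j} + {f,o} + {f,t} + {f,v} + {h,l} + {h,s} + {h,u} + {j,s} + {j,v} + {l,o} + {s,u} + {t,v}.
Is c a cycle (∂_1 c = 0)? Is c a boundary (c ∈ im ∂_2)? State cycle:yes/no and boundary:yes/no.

cycle:yes boundary:yes

n_0=10 n_1=34 n_2=37 n_3=11  [Z2]
∂1: piv[df,dh,dj,dl,do,ds,du,dv,ft] rk=9  ker:fh,fj,fo,fs,fu,fv,hj,hl,ho,hs,hu,hv,jl,jo,js,jt,ju,jv,lo,lv,os,ou,st,su,tv
∂2: piv[dfh,dfo,dfs,dfu,dhj,dhl,dho,dhs,dhu,dhv,djl,djo,dlo,dlv,dos,fhv,fjo,fjs,fjt,fju,fjv,fou,fsu,ftv] rk=24  ker:fho,fhs,fhu,fos,hjl,hjv,hlv,hos,jlo,jlv,jos,jsu,osu
∂3: piv[dfho,dfhs,dfos,dhjl,dhlv,dhos,fjos,fjsu,fosu,hjlv] rk=10  ker:fhos
∂1c = 0
c vs im∂2: reduces to 0 ⇒ boundary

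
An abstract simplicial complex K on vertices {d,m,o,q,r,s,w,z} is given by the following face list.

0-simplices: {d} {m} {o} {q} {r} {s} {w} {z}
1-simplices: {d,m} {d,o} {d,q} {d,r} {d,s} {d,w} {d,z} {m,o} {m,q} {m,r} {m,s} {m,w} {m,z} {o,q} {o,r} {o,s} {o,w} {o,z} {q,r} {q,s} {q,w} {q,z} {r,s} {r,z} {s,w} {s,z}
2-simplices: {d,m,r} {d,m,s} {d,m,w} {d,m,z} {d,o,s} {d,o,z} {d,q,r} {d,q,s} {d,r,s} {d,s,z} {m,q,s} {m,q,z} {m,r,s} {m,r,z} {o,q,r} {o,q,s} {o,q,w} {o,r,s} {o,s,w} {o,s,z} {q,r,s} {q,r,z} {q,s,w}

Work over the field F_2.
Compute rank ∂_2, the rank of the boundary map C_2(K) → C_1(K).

rank∂_2=17

n_0=8 n_1=26 n_2=23  [Z2]
∂1: piv[dm,do,dq,dr,ds,dw,dz] rk=7  ker:mo,mq,mr,ms,mw,mz,oq,or,os,ow,oz,qr,qs,qw,qz,rs,rz,sw,sz
∂2: piv[dmr,dms,dmw,dmz,dos,doz,dqr,dqs,drs,dsz,mqs,mqz,mrz,oqr,oqs,oqw,osw] rk=17  ker:mrs,ors,osz,qrs,qrz,qsw
rk∂_2=17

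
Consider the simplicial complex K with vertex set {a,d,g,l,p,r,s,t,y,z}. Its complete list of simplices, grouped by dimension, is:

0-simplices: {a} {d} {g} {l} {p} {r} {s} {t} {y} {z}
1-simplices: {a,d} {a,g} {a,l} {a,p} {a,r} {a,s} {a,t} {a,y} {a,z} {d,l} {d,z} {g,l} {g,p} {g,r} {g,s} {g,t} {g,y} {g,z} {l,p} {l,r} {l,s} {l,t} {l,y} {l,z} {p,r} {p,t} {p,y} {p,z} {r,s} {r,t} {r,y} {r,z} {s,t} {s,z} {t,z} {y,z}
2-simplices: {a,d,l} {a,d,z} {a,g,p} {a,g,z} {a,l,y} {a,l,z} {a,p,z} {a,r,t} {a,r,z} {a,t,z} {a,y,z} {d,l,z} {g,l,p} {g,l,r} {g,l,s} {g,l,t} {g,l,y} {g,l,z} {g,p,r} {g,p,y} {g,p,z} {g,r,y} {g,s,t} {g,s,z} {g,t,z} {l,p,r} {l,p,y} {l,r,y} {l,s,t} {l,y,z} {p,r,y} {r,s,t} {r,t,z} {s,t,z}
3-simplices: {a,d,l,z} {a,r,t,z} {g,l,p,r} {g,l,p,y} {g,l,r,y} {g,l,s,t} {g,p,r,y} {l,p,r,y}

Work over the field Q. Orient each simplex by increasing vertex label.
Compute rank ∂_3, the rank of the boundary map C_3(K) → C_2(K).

n_0=10 n_1=36 n_2=34 n_3=8  [Q]
∂1: piv[ad,ag,al,ap,ar,as,at,ay,az] rk=9  ker:dl,dz,gl,gp,gr,gs,gt,gy,gz,lp,lr,ls,lt,ly,lz,pr,pt,py,pz,rs,rt,ry,rz,st,sz,tz,yz
∂2: piv[adl,adz,agp,agz,aly,alz,apz,art,arz,atz,ayz,glp,glr,gls,glt,gly,glz,gpr,gpy,gry,gst,gsz,gtz,rst] rk=24  ker:dlz,gpz,lpr,lpy,lry,lst,lyz,pry,rtz,stz
∂3: piv[adlz,artz,glpr,glpy,glry,glst,gpry] rk=7  ker:lpry
rk∂_3=7

rank∂_3=7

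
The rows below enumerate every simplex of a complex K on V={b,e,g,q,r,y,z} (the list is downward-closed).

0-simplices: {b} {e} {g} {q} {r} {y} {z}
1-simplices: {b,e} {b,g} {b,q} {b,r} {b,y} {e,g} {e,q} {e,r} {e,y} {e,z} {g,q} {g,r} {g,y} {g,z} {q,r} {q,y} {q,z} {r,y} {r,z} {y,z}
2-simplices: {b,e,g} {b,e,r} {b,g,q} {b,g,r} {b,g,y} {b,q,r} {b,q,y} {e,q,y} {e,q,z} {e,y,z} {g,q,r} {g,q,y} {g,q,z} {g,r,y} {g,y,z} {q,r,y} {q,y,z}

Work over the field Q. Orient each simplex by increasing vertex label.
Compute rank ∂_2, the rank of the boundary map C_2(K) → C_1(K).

n_0=7 n_1=20 n_2=17  [Q]
∂1: piv[be,bg,bq,br,by,ez] rk=6  ker:eg,eq,er,ey,gq,gr,gy,gz,qr,qy,qz,ry,rz,yz
∂2: piv[beg,ber,bgq,bgr,bgy,bqr,bqy,eqy,eqz,eyz,gqz,gry] rk=12  ker:gqr,gqy,gyz,qry,qyz
rk∂_2=12

rank∂_2=12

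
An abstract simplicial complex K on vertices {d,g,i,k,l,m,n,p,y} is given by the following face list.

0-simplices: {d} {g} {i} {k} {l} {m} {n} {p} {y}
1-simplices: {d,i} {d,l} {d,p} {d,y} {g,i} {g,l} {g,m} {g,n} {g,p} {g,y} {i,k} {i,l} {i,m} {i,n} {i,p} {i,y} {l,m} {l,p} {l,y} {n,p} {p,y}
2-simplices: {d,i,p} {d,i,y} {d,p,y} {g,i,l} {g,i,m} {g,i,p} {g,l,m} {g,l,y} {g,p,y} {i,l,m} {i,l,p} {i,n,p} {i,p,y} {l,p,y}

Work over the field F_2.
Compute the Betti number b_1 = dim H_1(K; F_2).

n_0=9 n_1=21 n_2=14  [Z2]
∂1: piv[di,dl,dp,dy,gi,gm,gn,ik] rk=8  ker:gl,gp,gy,il,im,in,ip,iy,lm,lp,ly,np,py
∂2: piv[dip,diy,dpy,gil,gim,gip,glm,gly,gpy,ilp,inp] rk=11  ker:ilm,ipy,lpy
b_1=(21−8)−11=2

b_1=2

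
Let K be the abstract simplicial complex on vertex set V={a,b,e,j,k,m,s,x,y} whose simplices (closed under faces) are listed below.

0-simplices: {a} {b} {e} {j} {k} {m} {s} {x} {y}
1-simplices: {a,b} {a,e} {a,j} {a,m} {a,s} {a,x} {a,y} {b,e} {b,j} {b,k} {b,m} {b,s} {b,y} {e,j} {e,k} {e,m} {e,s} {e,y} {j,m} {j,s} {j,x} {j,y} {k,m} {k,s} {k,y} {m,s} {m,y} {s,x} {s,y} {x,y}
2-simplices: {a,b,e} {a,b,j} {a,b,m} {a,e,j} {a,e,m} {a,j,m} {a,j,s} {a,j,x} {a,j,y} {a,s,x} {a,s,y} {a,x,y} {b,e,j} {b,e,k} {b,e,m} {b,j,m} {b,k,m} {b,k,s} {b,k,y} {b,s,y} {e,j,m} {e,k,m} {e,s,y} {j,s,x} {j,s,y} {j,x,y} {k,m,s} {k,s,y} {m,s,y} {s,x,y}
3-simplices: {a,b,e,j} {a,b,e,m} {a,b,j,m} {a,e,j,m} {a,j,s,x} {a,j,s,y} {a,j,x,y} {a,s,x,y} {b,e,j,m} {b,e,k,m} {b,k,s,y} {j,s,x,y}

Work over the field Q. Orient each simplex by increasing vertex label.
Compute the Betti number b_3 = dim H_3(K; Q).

n_0=9 n_1=30 n_2=30 n_3=12  [Q]
∂1: piv[ab,ae,aj,am,as,ax,ay,bk] rk=8  ker:be,bj,bm,bs,by,ej,ek,em,es,ey,jm,js,jx,jy,km,ks,ky,ms,my,sx,sy,xy
∂2: piv[abe,abj,abm,aej,aem,ajm,ajs,ajx,ajy,asx,asy,axy,bek,bkm,bks,bky,bsy,esy,kms,msy] rk=20  ker:bej,bem,bjm,ejm,ekm,jsx,jsy,jxy,ksy,sxy
∂3: piv[abej,abem,abjm,aejm,ajsx,ajsy,ajxy,asxy,bekm,bksy] rk=10  ker:bejm,jsxy
b_3=(12−10)−0=2

b_3=2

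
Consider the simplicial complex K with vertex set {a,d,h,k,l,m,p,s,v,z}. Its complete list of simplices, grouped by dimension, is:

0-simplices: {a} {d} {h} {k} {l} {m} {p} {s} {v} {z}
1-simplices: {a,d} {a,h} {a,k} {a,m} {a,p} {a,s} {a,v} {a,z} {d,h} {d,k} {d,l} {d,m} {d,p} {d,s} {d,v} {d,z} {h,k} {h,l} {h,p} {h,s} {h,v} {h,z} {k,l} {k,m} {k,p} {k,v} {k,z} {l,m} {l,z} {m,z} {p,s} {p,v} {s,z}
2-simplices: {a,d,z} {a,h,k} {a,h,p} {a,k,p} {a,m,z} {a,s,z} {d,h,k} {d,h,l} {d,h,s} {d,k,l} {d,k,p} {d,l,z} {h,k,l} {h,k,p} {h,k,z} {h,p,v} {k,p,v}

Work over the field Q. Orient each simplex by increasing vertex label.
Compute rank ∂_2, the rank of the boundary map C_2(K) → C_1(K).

n_0=10 n_1=33 n_2=17  [Q]
∂1: piv[ad,ah,ak,am,ap,as,av,az,dl] rk=9  ker:dh,dk,dm,dp,ds,dv,dz,hk,hl,hp,hs,hv,hz,kl,km,kp,kv,kz,lm,lz,mz,ps,pv,sz
∂2: piv[adz,ahk,ahp,akp,amz,asz,dhk,dhl,dhs,dkl,dkp,dlz,hkz,hpv,kpv] rk=15  ker:hkl,hkp
rk∂_2=15

rank∂_2=15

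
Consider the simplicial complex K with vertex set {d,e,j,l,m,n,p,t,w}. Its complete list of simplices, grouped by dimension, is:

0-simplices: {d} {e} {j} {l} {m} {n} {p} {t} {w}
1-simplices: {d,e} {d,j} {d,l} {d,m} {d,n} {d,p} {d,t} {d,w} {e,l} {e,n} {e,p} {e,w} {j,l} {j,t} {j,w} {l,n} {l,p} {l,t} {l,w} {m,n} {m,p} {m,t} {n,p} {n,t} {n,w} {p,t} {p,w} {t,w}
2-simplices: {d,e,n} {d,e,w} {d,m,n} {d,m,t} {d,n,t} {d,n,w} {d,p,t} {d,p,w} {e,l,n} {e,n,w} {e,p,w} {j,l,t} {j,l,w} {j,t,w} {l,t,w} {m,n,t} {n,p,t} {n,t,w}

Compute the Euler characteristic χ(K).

χ(K)=-1

n_0=9 n_1=28 n_2=18
χ=+9−28+18=-1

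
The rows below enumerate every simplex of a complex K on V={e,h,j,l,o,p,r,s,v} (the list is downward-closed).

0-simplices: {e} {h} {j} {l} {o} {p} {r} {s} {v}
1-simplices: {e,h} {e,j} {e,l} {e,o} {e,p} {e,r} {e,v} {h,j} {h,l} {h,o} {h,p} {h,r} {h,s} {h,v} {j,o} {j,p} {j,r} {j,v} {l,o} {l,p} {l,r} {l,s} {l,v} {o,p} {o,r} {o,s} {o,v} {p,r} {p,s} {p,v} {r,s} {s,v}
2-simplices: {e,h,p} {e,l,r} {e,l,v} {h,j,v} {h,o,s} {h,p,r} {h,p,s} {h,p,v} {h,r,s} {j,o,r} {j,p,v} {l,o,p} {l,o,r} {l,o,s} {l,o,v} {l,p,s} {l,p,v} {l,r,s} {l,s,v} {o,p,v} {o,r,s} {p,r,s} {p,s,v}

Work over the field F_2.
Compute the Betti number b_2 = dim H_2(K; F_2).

b_2=4

n_0=9 n_1=32 n_2=23  [Z2]
∂1: piv[eh,ej,el,eo,ep,er,ev,hs] rk=8  ker:hj,hl,ho,hp,hr,hv,jo,jp,jr,jv,lo,lp,lr,ls,lv,op,or,os,ov,pr,ps,pv,rs,sv
∂2: piv[ehp,elr,elv,hjv,hos,hpr,hps,hpv,hrs,jor,jpv,lop,lor,los,lov,lps,lpv,lrs,lsv] rk=19  ker:opv,ors,prs,psv
b_2=(23−19)−0=4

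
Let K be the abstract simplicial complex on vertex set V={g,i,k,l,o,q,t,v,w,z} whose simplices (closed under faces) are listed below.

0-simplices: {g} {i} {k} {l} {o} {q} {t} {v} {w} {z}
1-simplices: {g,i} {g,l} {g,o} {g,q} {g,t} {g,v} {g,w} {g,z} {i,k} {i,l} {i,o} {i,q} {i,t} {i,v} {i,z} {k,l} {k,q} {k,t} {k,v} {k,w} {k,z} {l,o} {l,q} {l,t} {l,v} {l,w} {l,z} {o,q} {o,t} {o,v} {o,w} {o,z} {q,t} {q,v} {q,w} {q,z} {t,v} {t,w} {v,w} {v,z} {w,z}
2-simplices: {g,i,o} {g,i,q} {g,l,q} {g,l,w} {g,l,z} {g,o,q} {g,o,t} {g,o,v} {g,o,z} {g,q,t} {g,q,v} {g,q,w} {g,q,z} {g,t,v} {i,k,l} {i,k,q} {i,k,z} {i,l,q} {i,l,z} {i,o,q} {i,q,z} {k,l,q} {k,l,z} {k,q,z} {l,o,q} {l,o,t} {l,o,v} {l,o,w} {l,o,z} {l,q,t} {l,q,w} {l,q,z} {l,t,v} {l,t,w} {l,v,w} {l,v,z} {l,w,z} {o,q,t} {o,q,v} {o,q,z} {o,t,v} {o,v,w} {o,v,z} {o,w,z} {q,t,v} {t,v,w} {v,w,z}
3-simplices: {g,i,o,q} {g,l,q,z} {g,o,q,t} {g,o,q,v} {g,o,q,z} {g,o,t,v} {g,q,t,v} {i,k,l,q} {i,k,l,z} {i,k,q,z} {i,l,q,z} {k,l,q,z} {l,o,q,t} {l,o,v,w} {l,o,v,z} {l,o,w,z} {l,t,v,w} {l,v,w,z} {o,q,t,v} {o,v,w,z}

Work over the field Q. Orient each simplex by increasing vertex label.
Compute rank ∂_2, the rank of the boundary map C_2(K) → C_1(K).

n_0=10 n_1=41 n_2=47 n_3=20  [Q]
∂1: piv[gi,gl,go,gq,gt,gv,gw,gz,ik] rk=9  ker:il,io,iq,it,iv,iz,kl,kq,kt,kv,kw,kz,lo,lq,lt,lv,lw,lz,oq,ot,ov,ow,oz,qt,qv,qw,qz,tv,tw,vw,vz,wz
∂2: piv[gio,giq,glq,glw,glz,goq,got,gov,goz,gqt,gqv,gqw,gqz,gtv,ikl,ikq,ikz,ilq,ilz,loq,lot,lov,low,ltw,lvw,lvz,lwz] rk=27  ker:ioq,iqz,klq,klz,kqz,loz,lqt,lqw,lqz,ltv,oqt,oqv,oqz,otv,ovw,ovz,owz,qtv,tvw,vwz
∂3: piv[gioq,glqz,goqt,goqv,goqz,gotv,gqtv,iklq,iklz,ikqz,ilqz,loqt,lovw,lovz,lowz,ltvw,lvwz] rk=17  ker:klqz,oqtv,ovwz
rk∂_2=27

rank∂_2=27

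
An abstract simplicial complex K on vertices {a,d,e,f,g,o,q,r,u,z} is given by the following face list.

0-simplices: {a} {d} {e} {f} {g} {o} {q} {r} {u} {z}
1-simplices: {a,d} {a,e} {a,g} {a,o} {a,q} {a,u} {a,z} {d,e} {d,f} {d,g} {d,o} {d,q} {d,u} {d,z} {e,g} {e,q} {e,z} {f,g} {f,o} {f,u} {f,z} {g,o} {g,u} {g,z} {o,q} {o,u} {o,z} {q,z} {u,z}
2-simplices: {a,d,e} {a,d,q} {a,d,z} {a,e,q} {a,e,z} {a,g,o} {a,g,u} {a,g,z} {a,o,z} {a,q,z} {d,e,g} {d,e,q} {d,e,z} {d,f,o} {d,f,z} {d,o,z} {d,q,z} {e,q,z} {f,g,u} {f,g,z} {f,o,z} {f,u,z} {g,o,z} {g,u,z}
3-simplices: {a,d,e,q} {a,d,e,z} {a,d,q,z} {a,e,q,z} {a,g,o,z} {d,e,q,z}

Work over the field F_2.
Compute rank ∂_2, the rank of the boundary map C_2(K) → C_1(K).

rank∂_2=17

n_0=10 n_1=29 n_2=24 n_3=6  [Z2]
∂1: piv[ad,ae,ag,ao,aq,au,az,df] rk=8  ker:de,dg,do,dq,du,dz,eg,eq,ez,fg,fo,fu,fz,go,gu,gz,oq,ou,oz,qz,uz
∂2: piv[ade,adq,adz,aeq,aez,ago,agu,agz,aoz,aqz,deg,dfo,dfz,doz,fgu,fgz,fuz] rk=17  ker:deq,dez,dqz,eqz,foz,goz,guz
∂3: piv[adeq,adez,adqz,aeqz,agoz] rk=5  ker:deqz
rk∂_2=17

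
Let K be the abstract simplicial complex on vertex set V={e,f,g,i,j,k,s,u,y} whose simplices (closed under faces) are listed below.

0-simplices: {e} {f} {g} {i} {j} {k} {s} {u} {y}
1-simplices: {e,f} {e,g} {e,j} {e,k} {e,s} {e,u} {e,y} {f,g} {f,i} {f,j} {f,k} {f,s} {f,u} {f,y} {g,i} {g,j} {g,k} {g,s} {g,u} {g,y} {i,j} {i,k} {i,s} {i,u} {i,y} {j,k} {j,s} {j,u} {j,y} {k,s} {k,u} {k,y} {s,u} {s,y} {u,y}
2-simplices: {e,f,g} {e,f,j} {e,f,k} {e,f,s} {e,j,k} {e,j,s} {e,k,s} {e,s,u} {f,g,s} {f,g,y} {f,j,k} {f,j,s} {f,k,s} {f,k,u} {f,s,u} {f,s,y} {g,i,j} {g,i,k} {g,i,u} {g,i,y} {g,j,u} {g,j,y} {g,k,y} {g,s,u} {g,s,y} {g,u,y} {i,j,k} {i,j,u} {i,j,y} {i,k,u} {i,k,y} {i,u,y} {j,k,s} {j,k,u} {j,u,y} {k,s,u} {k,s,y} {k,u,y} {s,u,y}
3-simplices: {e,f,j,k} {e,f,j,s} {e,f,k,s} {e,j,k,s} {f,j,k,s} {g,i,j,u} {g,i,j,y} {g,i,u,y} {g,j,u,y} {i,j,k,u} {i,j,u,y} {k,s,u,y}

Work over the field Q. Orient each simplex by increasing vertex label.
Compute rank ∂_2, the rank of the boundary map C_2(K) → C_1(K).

n_0=9 n_1=35 n_2=39 n_3=12  [Q]
∂1: piv[ef,eg,ej,ek,es,eu,ey,fi] rk=8  ker:fg,fj,fk,fs,fu,fy,gi,gj,gk,gs,gu,gy,ij,ik,is,iu,iy,jk,js,ju,jy,ks,ku,ky,su,sy,uy
∂2: piv[efg,efj,efk,efs,ejk,ejs,eks,esu,fgs,fgy,fku,fsu,fsy,gij,gik,giu,giy,gju,gjy,gky,gsu,guy,ijk,iku] rk=24  ker:fjk,fjs,fks,gsy,iju,ijy,iky,iuy,jks,jku,juy,ksu,ksy,kuy,suy
∂3: piv[efjk,efjs,efks,ejks,giju,gijy,giuy,gjuy,ijku,ksuy] rk=10  ker:fjks,ijuy
rk∂_2=24

rank∂_2=24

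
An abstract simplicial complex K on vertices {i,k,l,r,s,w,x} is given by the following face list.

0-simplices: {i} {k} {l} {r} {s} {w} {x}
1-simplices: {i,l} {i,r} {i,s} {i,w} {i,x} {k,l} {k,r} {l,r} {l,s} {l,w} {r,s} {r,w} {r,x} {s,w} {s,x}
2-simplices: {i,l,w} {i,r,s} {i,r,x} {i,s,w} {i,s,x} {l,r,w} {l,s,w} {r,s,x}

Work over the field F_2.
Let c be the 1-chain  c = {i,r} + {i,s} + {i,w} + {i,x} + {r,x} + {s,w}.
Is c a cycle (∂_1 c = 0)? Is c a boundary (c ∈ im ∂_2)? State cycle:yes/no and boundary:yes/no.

cycle:yes boundary:yes

n_0=7 n_1=15 n_2=8  [Z2]
∂1: piv[il,ir,is,iw,ix,kl] rk=6  ker:kr,lr,ls,lw,rs,rw,rx,sw,sx
∂2: piv[ilw,irs,irx,isw,isx,lrw,lsw] rk=7  ker:rsx
∂1c = 0
c vs im∂2: reduces to 0 ⇒ boundary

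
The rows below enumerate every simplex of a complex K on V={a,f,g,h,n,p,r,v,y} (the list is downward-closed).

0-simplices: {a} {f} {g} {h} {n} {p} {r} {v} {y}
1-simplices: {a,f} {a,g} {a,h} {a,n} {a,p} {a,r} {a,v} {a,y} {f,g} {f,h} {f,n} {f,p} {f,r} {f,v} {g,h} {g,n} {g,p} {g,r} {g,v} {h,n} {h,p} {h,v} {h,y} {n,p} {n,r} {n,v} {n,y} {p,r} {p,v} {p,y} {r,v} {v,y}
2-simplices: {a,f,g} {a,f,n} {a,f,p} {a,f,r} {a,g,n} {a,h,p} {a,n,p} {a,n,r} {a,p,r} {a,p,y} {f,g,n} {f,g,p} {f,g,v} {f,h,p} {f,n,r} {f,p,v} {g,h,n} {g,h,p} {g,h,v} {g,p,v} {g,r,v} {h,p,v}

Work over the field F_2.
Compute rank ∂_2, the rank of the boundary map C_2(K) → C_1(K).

rank∂_2=18

n_0=9 n_1=32 n_2=22  [Z2]
∂1: piv[af,ag,ah,an,ap,ar,av,ay] rk=8  ker:fg,fh,fn,fp,fr,fv,gh,gn,gp,gr,gv,hn,hp,hv,hy,np,nr,nv,ny,pr,pv,py,rv,vy
∂2: piv[afg,afn,afp,afr,agn,ahp,anp,anr,apr,apy,fgp,fgv,fhp,fpv,ghn,ghp,ghv,grv] rk=18  ker:fgn,fnr,gpv,hpv
rk∂_2=18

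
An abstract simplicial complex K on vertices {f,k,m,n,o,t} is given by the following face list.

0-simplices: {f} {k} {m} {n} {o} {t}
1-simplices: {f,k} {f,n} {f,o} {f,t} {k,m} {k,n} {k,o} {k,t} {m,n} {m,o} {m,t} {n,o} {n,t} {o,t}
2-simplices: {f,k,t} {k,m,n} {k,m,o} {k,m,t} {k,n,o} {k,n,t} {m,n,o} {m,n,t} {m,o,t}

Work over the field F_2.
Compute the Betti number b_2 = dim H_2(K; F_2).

n_0=6 n_1=14 n_2=9  [Z2]
∂1: piv[fk,fn,fo,ft,km] rk=5  ker:kn,ko,kt,mn,mo,mt,no,nt,ot
∂2: piv[fkt,kmn,kmo,kmt,kno,knt,mot] rk=7  ker:mno,mnt
b_2=(9−7)−0=2

b_2=2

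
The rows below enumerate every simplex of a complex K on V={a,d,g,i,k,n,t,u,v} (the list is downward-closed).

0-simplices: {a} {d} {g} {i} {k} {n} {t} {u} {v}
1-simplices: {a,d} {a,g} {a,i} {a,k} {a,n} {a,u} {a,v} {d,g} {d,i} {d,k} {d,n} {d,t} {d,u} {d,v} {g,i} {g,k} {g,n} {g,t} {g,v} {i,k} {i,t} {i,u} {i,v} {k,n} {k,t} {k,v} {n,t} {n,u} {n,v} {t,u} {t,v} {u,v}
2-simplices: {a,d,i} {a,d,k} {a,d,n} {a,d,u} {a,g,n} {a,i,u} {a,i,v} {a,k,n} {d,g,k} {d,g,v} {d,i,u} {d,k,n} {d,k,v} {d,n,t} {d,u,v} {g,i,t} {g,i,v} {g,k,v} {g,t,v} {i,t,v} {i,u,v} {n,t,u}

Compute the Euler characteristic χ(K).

n_0=9 n_1=32 n_2=22
χ=+9−32+22=-1

χ(K)=-1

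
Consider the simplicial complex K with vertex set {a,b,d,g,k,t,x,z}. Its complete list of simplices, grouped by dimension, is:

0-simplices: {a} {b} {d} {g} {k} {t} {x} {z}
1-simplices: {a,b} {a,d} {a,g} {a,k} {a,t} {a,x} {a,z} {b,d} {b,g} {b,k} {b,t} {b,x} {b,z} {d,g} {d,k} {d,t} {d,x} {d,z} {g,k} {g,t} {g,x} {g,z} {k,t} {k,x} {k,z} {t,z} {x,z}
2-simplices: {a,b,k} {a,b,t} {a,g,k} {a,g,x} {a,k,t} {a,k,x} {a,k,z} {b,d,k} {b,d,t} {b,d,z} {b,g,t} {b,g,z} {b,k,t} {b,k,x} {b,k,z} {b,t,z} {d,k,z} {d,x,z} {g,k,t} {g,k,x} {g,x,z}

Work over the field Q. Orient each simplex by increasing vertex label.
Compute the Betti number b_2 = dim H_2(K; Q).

n_0=8 n_1=27 n_2=21  [Q]
∂1: piv[ab,ad,ag,ak,at,ax,az] rk=7  ker:bd,bg,bk,bt,bx,bz,dg,dk,dt,dx,dz,gk,gt,gx,gz,kt,kx,kz,tz,xz
∂2: piv[abk,abt,agk,agx,akt,akx,akz,bdk,bdt,bdz,bgt,bgz,bkx,bkz,btz,dxz,gkt,gxz] rk=18  ker:bkt,dkz,gkx
b_2=(21−18)−0=3

b_2=3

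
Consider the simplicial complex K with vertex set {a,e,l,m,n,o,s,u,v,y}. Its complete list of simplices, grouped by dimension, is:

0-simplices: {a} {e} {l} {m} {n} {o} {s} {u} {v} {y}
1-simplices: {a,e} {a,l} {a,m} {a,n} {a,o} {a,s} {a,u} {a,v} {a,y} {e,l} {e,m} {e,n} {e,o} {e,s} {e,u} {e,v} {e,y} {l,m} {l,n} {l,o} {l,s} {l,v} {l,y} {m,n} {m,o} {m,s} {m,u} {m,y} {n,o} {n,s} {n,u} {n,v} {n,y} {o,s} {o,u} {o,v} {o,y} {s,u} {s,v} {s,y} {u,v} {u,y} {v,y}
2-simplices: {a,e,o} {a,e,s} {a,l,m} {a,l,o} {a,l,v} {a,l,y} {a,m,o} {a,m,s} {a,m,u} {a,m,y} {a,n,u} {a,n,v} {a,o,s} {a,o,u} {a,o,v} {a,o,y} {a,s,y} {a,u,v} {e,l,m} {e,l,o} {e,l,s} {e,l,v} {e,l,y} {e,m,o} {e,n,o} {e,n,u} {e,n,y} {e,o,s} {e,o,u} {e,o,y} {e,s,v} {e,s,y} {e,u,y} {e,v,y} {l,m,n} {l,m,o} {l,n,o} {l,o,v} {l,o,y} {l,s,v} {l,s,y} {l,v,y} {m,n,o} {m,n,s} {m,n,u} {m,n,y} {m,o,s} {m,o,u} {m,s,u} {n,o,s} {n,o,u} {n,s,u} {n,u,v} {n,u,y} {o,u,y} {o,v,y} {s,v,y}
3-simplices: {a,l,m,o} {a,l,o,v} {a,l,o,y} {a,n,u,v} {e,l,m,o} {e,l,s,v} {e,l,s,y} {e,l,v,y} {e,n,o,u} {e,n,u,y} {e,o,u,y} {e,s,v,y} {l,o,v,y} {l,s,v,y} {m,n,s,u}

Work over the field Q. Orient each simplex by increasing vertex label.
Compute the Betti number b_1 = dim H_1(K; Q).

n_0=10 n_1=43 n_2=57 n_3=15  [Q]
∂1: piv[ae,al,am,an,ao,as,au,av,ay] rk=9  ker:el,em,en,eo,es,eu,ev,ey,lm,ln,lo,ls,lv,ly,mn,mo,ms,mu,my,no,ns,nu,nv,ny,os,ou,ov,oy,su,sv,sy,uv,uy,vy
∂2: piv[aeo,aes,alm,alo,alv,aly,amo,ams,amu,amy,anu,anv,aos,aou,aov,aoy,asy,auv,elm,elo,els,elv,ely,eno,enu,eny,eou,esv,euy,evy,lmn,lno,mns,msu] rk=34  ker:emo,eos,eoy,esy,lmo,lov,loy,lsv,lsy,lvy,mno,mnu,mny,mos,mou,nos,nou,nsu,nuv,nuy,ouy,ovy,svy
∂3: piv[almo,alov,aloy,anuv,elmo,elsv,elsy,elvy,enou,enuy,eouy,esvy,lovy,mnsu] rk=14  ker:lsvy
b_1=(43−9)−34=0

b_1=0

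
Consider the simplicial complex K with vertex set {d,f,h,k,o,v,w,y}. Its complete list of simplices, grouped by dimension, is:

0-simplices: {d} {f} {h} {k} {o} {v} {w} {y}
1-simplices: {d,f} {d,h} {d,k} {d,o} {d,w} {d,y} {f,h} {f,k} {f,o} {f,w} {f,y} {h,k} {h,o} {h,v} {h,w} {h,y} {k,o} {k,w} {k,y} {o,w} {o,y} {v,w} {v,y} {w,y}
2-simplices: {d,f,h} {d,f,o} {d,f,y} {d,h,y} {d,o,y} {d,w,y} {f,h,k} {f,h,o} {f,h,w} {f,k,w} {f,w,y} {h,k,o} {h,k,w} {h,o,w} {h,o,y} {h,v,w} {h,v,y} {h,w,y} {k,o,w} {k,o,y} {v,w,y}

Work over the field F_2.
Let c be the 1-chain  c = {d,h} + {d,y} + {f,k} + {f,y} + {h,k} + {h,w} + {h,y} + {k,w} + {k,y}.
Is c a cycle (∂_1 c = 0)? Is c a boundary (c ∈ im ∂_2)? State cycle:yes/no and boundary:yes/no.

cycle:yes boundary:yes

n_0=8 n_1=24 n_2=21  [Z2]
∂1: piv[df,dh,dk,do,dw,dy,hv] rk=7  ker:fh,fk,fo,fw,fy,hk,ho,hw,hy,ko,kw,ky,ow,oy,vw,vy,wy
∂2: piv[dfh,dfo,dfy,dhy,doy,dwy,fhk,fho,fhw,fkw,fwy,hko,how,hvw,hvy,koy] rk=16  ker:hkw,hoy,hwy,kow,vwy
∂1c = 0
c vs im∂2: reduces to 0 ⇒ boundary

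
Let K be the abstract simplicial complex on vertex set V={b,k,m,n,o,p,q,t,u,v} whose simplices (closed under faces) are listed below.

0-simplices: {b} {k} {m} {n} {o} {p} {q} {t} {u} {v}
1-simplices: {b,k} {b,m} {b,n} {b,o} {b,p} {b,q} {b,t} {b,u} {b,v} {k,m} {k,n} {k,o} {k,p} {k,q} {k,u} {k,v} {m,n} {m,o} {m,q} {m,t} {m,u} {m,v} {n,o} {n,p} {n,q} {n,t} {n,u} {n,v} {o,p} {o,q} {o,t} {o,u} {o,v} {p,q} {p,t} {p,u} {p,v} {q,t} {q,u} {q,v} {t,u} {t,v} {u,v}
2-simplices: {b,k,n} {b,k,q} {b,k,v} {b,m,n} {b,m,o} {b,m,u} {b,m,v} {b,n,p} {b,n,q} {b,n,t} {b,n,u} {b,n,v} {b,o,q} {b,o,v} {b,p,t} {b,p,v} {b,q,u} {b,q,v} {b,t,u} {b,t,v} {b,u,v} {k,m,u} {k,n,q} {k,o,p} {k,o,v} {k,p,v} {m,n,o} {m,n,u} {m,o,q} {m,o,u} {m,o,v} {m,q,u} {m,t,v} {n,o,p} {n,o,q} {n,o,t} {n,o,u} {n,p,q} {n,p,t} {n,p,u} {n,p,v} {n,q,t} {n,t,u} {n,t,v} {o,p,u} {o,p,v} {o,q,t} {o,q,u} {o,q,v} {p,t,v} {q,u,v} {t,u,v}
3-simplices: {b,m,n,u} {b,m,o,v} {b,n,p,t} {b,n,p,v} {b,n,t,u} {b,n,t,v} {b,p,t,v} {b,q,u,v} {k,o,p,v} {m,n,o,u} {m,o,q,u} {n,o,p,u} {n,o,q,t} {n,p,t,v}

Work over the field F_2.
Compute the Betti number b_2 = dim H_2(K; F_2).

n_0=10 n_1=43 n_2=52 n_3=14  [Z2]
∂1: piv[bk,bm,bn,bo,bp,bq,bt,bu,bv] rk=9  ker:km,kn,ko,kp,kq,ku,kv,mn,mo,mq,mt,mu,mv,no,np,nq,nt,nu,nv,op,oq,ot,ou,ov,pq,pt,pu,pv,qt,qu,qv,tu,tv,uv
∂2: piv[bkn,bkq,bkv,bmn,bmo,bmu,bmv,bnp,bnq,bnt,bnu,bnv,boq,bov,bpt,bpv,bqu,bqv,btu,btv,buv,kmu,kop,kov,kpv,mno,moq,mou,mtv,not,npq,npu,nqt] rk=33  ker:knq,mnu,mov,mqu,nop,noq,nou,npt,npv,ntu,ntv,opu,opv,oqt,oqu,oqv,ptv,quv,tuv
∂3: piv[bmnu,bmov,bnpt,bnpv,bntu,bntv,bptv,bquv,kopv,mnou,moqu,nopu,noqt] rk=13  ker:nptv
b_2=(52−33)−13=6

b_2=6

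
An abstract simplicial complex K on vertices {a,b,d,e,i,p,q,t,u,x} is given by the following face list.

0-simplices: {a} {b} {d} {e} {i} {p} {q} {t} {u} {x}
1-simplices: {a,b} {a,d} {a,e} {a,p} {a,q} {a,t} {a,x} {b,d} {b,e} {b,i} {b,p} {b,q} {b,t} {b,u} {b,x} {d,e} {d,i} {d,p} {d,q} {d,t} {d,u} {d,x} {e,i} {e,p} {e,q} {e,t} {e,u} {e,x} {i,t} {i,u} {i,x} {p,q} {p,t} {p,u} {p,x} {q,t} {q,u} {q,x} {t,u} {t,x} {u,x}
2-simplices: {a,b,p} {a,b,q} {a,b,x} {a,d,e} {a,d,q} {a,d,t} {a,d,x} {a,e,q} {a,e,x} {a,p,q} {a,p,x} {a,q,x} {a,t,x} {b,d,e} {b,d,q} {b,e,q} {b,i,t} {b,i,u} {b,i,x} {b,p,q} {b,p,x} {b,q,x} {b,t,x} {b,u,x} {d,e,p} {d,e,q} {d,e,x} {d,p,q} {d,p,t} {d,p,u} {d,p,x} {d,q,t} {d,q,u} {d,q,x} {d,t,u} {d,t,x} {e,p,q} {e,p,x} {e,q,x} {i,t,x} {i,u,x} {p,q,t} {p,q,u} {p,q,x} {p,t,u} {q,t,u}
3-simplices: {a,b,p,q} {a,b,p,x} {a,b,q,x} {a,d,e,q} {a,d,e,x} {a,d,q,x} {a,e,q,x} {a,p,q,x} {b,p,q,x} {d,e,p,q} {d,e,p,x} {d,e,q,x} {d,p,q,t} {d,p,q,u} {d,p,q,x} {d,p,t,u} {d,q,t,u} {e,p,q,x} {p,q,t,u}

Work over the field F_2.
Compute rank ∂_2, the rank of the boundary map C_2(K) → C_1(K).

rank∂_2=27

n_0=10 n_1=41 n_2=46 n_3=19  [Z2]
∂1: piv[ab,ad,ae,ap,aq,at,ax,bi,bu] rk=9  ker:bd,be,bp,bq,bt,bx,de,di,dp,dq,dt,du,dx,ei,ep,eq,et,eu,ex,it,iu,ix,pq,pt,pu,px,qt,qu,qx,tu,tx,ux
∂2: piv[abp,abq,abx,ade,adq,adt,adx,aeq,aex,apq,apx,aqx,atx,bde,bdq,bit,biu,bix,btx,bux,dep,dpq,dpt,dpu,dqt,dqu,dtu] rk=27  ker:beq,bpq,bpx,bqx,deq,dex,dpx,dqx,dtx,epq,epx,eqx,itx,iux,pqt,pqu,pqx,ptu,qtu
∂3: piv[abpq,abpx,abqx,adeq,adex,adqx,aeqx,apqx,depq,depx,dpqt,dpqu,dpqx,dptu,dqtu] rk=15  ker:bpqx,deqx,epqx,pqtu
rk∂_2=27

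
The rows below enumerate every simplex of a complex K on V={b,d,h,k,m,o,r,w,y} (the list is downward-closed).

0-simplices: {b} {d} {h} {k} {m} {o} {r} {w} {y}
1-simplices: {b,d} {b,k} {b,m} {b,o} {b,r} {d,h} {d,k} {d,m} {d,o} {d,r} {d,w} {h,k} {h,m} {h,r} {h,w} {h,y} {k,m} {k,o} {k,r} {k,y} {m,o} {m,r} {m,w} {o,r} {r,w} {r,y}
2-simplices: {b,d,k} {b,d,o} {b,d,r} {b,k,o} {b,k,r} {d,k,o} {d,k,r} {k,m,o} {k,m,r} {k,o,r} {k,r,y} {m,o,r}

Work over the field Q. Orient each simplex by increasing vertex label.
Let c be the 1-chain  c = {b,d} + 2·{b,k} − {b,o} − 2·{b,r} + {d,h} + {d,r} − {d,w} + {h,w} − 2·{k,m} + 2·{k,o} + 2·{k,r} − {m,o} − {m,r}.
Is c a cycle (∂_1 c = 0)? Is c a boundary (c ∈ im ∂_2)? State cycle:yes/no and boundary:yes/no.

cycle:yes boundary:no

n_0=9 n_1=26 n_2=12  [Q]
∂1: piv[bd,bk,bm,bo,br,dh,dw,hy] rk=8  ker:dk,dm,do,dr,hk,hm,hr,hw,km,ko,kr,ky,mo,mr,mw,or,rw,ry
∂2: piv[bdk,bdo,bdr,bko,bkr,kmo,kmr,kor,kry] rk=9  ker:dko,dkr,mor
∂1c = 0
c vs im∂2: residual ≠ 0 ⇒ not boundary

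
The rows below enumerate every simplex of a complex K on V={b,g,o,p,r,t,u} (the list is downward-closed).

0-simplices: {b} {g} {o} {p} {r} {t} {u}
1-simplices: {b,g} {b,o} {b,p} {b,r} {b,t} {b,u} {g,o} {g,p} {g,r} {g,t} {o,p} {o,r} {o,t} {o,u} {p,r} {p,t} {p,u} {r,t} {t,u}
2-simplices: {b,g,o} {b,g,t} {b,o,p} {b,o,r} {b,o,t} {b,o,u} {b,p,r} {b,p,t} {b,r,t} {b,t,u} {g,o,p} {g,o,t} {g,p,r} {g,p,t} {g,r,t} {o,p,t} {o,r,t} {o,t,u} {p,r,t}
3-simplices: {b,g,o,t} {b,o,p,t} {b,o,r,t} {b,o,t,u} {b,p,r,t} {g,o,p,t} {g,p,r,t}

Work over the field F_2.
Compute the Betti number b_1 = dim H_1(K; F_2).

n_0=7 n_1=19 n_2=19 n_3=7  [Z2]
∂1: piv[bg,bo,bp,br,bt,bu] rk=6  ker:go,gp,gr,gt,op,or,ot,ou,pr,pt,pu,rt,tu
∂2: piv[bgo,bgt,bop,bor,bot,bou,bpr,bpt,brt,btu,gop,gpr] rk=12  ker:got,gpt,grt,opt,ort,otu,prt
∂3: piv[bgot,bopt,bort,botu,bprt,gopt,gprt] rk=7
b_1=(19−6)−12=1

b_1=1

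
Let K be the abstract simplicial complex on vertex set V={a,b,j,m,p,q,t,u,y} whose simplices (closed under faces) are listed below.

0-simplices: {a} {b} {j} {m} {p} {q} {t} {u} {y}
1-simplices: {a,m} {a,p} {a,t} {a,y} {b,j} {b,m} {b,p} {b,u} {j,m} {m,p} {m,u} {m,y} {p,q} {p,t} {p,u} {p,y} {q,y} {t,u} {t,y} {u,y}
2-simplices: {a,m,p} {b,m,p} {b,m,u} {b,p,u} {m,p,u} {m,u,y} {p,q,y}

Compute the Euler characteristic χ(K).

n_0=9 n_1=20 n_2=7
χ=+9−20+7=-4

χ(K)=-4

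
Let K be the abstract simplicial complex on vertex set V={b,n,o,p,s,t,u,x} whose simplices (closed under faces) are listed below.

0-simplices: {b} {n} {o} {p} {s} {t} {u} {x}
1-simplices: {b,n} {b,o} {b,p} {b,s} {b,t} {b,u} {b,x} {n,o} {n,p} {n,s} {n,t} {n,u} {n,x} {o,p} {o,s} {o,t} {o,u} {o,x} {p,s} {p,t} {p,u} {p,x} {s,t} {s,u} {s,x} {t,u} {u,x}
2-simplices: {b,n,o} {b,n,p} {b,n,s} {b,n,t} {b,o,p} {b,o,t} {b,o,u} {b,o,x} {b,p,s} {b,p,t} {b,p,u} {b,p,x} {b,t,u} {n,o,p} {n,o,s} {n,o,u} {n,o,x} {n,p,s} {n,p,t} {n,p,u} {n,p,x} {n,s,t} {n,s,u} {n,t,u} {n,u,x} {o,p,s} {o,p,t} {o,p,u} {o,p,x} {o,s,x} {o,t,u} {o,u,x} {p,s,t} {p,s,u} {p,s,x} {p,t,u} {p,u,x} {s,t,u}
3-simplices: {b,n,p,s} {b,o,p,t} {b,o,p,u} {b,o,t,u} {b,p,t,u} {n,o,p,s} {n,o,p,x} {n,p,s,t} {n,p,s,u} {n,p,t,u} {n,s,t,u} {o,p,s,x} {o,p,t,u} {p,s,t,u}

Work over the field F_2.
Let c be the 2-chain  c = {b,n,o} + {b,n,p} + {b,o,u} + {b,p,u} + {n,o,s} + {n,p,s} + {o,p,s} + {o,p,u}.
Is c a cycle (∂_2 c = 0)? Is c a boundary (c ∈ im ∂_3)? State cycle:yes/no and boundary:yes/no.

cycle:yes boundary:no

n_0=8 n_1=27 n_2=38 n_3=14  [Z2]
∂1: piv[bn,bo,bp,bs,bt,bu,bx] rk=7  ker:no,np,ns,nt,nu,nx,op,os,ot,ou,ox,ps,pt,pu,px,st,su,sx,tu,ux
∂2: piv[bno,bnp,bns,bnt,bop,bot,bou,box,bps,bpt,bpu,bpx,btu,nos,nou,nox,nst,nsu,nux,osx] rk=20  ker:nop,nps,npt,npu,npx,ntu,ops,opt,opu,opx,otu,oux,pst,psu,psx,ptu,pux,stu
∂3: piv[bnps,bopt,bopu,botu,bptu,nops,nopx,npst,npsu,nptu,nstu,opsx] rk=12  ker:optu,pstu
∂2c = 0
c vs im∂3: residual ≠ 0 ⇒ not boundary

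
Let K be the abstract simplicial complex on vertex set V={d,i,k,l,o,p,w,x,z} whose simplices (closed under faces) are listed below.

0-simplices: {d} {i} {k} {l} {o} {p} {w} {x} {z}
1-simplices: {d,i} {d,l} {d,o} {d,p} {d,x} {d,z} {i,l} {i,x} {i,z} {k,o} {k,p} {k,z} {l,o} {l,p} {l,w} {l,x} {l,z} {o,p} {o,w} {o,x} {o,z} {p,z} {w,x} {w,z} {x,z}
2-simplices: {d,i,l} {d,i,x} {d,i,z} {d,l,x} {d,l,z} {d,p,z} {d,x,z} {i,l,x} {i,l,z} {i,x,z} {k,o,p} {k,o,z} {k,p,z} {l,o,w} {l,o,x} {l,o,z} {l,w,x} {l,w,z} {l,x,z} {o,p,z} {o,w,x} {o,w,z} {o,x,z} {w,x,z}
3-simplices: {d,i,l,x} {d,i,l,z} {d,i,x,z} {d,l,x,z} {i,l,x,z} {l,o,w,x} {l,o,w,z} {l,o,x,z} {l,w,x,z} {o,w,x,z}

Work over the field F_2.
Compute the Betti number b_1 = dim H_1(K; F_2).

b_1=2

n_0=9 n_1=25 n_2=24 n_3=10  [Z2]
∂1: piv[di,dl,do,dp,dx,dz,ko,lw] rk=8  ker:il,ix,iz,kp,kz,lo,lp,lx,lz,op,ow,ox,oz,pz,wx,wz,xz
∂2: piv[dil,dix,diz,dlx,dlz,dpz,dxz,kop,koz,kpz,low,lox,loz,lwx,lwz] rk=15  ker:ilx,ilz,ixz,lxz,opz,owx,owz,oxz,wxz
∂3: piv[dilx,dilz,dixz,dlxz,lowx,lowz,loxz,lwxz] rk=8  ker:ilxz,owxz
b_1=(25−8)−15=2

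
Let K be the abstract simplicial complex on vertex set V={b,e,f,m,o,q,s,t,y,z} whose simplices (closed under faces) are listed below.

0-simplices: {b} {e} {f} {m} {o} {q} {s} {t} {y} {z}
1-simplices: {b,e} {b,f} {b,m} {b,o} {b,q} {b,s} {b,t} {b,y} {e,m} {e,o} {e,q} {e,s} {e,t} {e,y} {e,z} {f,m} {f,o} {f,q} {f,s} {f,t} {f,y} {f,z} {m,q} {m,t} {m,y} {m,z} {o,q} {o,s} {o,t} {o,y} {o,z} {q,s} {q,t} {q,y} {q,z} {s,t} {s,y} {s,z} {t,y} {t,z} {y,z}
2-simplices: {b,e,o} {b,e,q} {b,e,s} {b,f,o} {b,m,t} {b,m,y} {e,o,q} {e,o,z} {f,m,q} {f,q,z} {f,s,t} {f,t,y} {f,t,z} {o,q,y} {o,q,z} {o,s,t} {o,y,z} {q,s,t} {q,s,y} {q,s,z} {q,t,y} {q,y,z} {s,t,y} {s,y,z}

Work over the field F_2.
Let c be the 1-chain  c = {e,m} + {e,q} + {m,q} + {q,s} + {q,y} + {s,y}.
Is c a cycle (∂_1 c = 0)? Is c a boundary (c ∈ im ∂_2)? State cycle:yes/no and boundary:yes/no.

cycle:yes boundary:no

n_0=10 n_1=41 n_2=24  [Z2]
∂1: piv[be,bf,bm,bo,bq,bs,bt,by,ez] rk=9  ker:em,eo,eq,es,et,ey,fm,fo,fq,fs,ft,fy,fz,mq,mt,my,mz,oq,os,ot,oy,oz,qs,qt,qy,qz,st,sy,sz,ty,tz,yz
∂2: piv[beo,beq,bes,bfo,bmt,bmy,eoq,eoz,fmq,fqz,fst,fty,ftz,oqy,oqz,ost,oyz,qst,qsy,qsz,qty] rk=21  ker:qyz,sty,syz
∂1c = 0
c vs im∂2: residual ≠ 0 ⇒ not boundary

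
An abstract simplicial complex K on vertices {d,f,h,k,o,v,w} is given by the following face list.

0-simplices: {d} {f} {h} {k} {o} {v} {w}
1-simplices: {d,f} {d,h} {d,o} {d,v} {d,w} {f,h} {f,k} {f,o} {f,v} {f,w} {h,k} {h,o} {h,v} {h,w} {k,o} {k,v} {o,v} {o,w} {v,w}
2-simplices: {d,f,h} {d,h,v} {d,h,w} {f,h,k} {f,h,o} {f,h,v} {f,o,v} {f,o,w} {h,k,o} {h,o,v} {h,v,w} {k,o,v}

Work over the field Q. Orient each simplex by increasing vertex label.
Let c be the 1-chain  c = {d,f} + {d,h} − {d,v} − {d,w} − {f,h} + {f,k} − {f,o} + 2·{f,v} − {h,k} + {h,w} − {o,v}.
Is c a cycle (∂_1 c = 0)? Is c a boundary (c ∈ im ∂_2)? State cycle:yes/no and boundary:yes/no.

n_0=7 n_1=19 n_2=12  [Q]
∂1: piv[df,dh,do,dv,dw,fk] rk=6  ker:fh,fo,fv,fw,hk,ho,hv,hw,ko,kv,ov,ow,vw
∂2: piv[dfh,dhv,dhw,fhk,fho,fhv,fov,fow,hko,hvw,kov] rk=11  ker:hov
∂1c = 0
c vs im∂2: reduces to 0 ⇒ boundary

cycle:yes boundary:yes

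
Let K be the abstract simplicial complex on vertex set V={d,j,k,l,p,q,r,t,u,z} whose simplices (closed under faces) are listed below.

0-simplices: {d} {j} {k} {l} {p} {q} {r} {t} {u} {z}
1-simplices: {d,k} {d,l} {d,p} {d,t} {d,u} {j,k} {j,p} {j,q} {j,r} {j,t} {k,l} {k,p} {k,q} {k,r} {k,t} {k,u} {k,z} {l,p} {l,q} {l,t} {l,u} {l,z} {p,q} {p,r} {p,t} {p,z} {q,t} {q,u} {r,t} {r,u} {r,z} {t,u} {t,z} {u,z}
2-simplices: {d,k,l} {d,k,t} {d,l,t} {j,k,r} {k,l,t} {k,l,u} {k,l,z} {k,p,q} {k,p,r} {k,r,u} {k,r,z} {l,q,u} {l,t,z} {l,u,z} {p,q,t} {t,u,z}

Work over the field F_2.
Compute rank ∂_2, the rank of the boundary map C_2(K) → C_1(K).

n_0=10 n_1=34 n_2=16  [Z2]
∂1: piv[dk,dl,dp,dt,du,jk,jq,jr,kz] rk=9  ker:jp,jt,kl,kp,kq,kr,kt,ku,lp,lq,lt,lu,lz,pq,pr,pt,pz,qt,qu,rt,ru,rz,tu,tz,uz
∂2: piv[dkl,dkt,dlt,jkr,klu,klz,kpq,kpr,kru,krz,lqu,ltz,luz,pqt,tuz] rk=15  ker:klt
rk∂_2=15

rank∂_2=15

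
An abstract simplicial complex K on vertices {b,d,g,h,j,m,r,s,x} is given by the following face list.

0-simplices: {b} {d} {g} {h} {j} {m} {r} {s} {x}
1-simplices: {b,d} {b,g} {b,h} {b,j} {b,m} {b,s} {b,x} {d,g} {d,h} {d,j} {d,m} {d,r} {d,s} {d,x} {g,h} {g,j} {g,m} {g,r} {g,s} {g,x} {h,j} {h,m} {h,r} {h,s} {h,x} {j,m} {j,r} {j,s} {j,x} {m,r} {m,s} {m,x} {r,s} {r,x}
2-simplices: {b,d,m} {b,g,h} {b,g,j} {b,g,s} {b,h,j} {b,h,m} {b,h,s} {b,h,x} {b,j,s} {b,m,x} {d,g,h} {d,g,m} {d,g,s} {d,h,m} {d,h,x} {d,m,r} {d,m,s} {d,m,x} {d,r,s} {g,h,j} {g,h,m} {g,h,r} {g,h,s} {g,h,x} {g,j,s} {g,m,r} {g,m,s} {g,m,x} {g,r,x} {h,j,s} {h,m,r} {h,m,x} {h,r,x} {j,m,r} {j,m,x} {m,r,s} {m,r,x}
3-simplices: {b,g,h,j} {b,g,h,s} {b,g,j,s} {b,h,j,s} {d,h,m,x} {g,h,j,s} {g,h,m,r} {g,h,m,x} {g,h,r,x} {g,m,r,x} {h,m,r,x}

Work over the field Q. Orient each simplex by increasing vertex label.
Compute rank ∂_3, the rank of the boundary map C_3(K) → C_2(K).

n_0=9 n_1=34 n_2=37 n_3=11  [Q]
∂1: piv[bd,bg,bh,bj,bm,bs,bx,dr] rk=8  ker:dg,dh,dj,dm,ds,dx,gh,gj,gm,gr,gs,gx,hj,hm,hr,hs,hx,jm,jr,js,jx,mr,ms,mx,rs,rx
∂2: piv[bdm,bgh,bgj,bgs,bhj,bhm,bhs,bhx,bjs,bmx,dgh,dgm,dgs,dhm,dhx,dmr,dms,drs,ghr,ghx,gmr,grx,jmr,jmx] rk=24  ker:dmx,ghj,ghm,ghs,gjs,gms,gmx,hjs,hmr,hmx,hrx,mrs,mrx
∂3: piv[bghj,bghs,bgjs,bhjs,dhmx,ghmr,ghmx,ghrx,gmrx] rk=9  ker:ghjs,hmrx
rk∂_3=9

rank∂_3=9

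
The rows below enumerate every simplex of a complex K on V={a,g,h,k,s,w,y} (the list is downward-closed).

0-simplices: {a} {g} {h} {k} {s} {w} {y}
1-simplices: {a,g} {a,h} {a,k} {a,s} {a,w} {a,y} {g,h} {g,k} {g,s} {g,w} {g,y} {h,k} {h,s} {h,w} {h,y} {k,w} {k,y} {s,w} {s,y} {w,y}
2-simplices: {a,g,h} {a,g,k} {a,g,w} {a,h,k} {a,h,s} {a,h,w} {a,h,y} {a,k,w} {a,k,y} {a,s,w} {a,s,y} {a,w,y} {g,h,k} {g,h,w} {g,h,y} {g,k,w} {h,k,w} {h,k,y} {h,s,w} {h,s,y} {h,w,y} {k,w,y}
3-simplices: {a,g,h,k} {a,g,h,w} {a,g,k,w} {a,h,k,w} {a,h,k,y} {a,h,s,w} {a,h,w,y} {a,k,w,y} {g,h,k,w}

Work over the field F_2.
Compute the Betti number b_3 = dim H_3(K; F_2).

n_0=7 n_1=20 n_2=22 n_3=9  [Z2]
∂1: piv[ag,ah,ak,as,aw,ay] rk=6  ker:gh,gk,gs,gw,gy,hk,hs,hw,hy,kw,ky,sw,sy,wy
∂2: piv[agh,agk,agw,ahk,ahs,ahw,ahy,akw,aky,asw,asy,awy,ghy] rk=13  ker:ghk,ghw,gkw,hkw,hky,hsw,hsy,hwy,kwy
∂3: piv[aghk,aghw,agkw,ahkw,ahky,ahsw,ahwy,akwy] rk=8  ker:ghkw
b_3=(9−8)−0=1

b_3=1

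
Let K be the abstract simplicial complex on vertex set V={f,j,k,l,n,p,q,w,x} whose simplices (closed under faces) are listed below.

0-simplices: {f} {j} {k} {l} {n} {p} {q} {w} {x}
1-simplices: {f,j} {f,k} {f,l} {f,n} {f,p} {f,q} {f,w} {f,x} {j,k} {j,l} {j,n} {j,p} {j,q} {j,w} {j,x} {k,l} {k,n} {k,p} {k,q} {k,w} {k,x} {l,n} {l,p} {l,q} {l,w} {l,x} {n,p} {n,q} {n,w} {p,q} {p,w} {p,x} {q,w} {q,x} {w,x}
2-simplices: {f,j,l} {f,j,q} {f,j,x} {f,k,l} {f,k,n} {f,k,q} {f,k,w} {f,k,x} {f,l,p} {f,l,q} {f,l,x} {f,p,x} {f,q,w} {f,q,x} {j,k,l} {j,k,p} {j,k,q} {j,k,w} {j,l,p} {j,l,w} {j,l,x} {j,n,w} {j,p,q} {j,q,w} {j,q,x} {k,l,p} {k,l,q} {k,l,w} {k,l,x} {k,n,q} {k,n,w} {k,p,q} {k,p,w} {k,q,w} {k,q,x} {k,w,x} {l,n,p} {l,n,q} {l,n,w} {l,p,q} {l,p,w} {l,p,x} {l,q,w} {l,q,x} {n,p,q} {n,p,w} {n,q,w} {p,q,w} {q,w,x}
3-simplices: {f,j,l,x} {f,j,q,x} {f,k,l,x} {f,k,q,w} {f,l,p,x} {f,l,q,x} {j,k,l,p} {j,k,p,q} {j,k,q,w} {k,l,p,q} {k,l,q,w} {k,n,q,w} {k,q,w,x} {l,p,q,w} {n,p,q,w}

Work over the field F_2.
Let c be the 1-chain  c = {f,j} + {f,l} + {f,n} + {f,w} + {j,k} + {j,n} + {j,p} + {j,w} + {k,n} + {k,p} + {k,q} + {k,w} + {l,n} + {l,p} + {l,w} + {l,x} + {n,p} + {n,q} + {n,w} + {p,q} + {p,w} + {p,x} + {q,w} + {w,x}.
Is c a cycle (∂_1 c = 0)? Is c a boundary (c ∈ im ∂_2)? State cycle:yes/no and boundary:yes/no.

cycle:no boundary:no

n_0=9 n_1=35 n_2=49 n_3=15  [Z2]
∂1: piv[fj,fk,fl,fn,fp,fq,fw,fx] rk=8  ker:jk,jl,jn,jp,jq,jw,jx,kl,kn,kp,kq,kw,kx,ln,lp,lq,lw,lx,np,nq,nw,pq,pw,px,qw,qx,wx
∂2: piv[fjl,fjq,fjx,fkl,fkn,fkq,fkw,fkx,flp,flq,flx,fpx,fqw,fqx,jkl,jkp,jkw,jlp,jlw,jnw,jpq,knq,knw,kpw,kwx,lnp,lnq] rk=27  ker:jkq,jlx,jqw,jqx,klp,klq,klw,klx,kpq,kqw,kqx,lnw,lpq,lpw,lpx,lqw,lqx,npq,npw,nqw,pqw,qwx
∂3: piv[fjlx,fjqx,fklx,fkqw,flpx,flqx,jklp,jkpq,jkqw,klpq,klqw,knqw,kqwx,lpqw,npqw] rk=15
∂1c = {j} + {k} + {l} + {n} + {p} + {x}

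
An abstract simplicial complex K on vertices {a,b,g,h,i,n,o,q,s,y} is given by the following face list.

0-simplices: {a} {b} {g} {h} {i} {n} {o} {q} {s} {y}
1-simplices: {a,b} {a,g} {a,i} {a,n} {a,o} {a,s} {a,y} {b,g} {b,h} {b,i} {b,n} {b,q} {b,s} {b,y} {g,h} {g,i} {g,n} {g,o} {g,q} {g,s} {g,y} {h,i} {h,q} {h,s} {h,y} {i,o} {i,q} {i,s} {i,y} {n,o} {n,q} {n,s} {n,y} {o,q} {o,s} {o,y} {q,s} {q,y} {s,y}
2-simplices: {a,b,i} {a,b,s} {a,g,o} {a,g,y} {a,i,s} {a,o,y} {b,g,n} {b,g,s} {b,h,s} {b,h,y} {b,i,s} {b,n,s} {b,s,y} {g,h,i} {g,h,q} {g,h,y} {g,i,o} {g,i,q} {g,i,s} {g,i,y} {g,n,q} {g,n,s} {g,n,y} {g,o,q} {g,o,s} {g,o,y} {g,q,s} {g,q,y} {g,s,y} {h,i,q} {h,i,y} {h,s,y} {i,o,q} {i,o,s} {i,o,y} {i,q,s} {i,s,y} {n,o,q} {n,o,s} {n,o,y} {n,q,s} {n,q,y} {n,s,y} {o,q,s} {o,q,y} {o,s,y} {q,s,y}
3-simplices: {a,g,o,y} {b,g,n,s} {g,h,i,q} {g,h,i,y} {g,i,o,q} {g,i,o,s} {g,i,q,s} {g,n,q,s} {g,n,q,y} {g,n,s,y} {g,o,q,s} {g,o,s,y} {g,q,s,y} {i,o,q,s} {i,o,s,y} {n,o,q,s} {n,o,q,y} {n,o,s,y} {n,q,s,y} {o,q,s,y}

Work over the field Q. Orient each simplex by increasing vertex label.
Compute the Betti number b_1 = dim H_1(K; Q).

b_1=3

n_0=10 n_1=39 n_2=47 n_3=20  [Q]
∂1: piv[ab,ag,ai,an,ao,as,ay,bh,bq] rk=9  ker:bg,bi,bn,bs,by,gh,gi,gn,go,gq,gs,gy,hi,hq,hs,hy,io,iq,is,iy,no,nq,ns,ny,oq,os,oy,qs,qy,sy
∂2: piv[abi,abs,ago,agy,ais,aoy,bgn,bgs,bhs,bhy,bns,bsy,ghi,ghq,ghy,gio,giq,gis,giy,gnq,gny,goq,gos,gqs,gqy,gsy,noq] rk=27  ker:bis,gns,goy,hiq,hiy,hsy,ioq,ios,ioy,iqs,isy,nos,noy,nqs,nqy,nsy,oqs,oqy,osy,qsy
∂3: piv[agoy,bgns,ghiq,ghiy,gioq,gios,giqs,gnqs,gnqy,gnsy,goqs,gosy,gqsy,iosy,noqs,noqy,nosy] rk=17  ker:ioqs,nqsy,oqsy
b_1=(39−9)−27=3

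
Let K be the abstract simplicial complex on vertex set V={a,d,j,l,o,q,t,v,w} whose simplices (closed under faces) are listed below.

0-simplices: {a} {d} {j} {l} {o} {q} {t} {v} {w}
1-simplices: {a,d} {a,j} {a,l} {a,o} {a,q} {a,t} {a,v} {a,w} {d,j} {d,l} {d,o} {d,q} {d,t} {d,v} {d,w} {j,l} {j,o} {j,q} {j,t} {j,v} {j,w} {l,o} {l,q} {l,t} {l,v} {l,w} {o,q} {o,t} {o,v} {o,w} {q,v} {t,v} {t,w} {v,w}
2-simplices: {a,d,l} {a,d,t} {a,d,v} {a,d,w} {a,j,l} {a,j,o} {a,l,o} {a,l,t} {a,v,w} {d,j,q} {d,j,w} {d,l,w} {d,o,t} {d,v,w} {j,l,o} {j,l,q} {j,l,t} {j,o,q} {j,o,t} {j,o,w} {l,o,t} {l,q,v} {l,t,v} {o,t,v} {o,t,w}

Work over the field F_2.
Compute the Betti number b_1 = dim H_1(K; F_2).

b_1=4

n_0=9 n_1=34 n_2=25  [Z2]
∂1: piv[ad,aj,al,ao,aq,at,av,aw] rk=8  ker:dj,dl,do,dq,dt,dv,dw,jl,jo,jq,jt,jv,jw,lo,lq,lt,lv,lw,oq,ot,ov,ow,qv,tv,tw,vw
∂2: piv[adl,adt,adv,adw,ajl,ajo,alo,alt,avw,djq,djw,dlw,dot,jlq,jlt,joq,jot,jow,lqv,ltv,otv,otw] rk=22  ker:dvw,jlo,lot
b_1=(34−8)−22=4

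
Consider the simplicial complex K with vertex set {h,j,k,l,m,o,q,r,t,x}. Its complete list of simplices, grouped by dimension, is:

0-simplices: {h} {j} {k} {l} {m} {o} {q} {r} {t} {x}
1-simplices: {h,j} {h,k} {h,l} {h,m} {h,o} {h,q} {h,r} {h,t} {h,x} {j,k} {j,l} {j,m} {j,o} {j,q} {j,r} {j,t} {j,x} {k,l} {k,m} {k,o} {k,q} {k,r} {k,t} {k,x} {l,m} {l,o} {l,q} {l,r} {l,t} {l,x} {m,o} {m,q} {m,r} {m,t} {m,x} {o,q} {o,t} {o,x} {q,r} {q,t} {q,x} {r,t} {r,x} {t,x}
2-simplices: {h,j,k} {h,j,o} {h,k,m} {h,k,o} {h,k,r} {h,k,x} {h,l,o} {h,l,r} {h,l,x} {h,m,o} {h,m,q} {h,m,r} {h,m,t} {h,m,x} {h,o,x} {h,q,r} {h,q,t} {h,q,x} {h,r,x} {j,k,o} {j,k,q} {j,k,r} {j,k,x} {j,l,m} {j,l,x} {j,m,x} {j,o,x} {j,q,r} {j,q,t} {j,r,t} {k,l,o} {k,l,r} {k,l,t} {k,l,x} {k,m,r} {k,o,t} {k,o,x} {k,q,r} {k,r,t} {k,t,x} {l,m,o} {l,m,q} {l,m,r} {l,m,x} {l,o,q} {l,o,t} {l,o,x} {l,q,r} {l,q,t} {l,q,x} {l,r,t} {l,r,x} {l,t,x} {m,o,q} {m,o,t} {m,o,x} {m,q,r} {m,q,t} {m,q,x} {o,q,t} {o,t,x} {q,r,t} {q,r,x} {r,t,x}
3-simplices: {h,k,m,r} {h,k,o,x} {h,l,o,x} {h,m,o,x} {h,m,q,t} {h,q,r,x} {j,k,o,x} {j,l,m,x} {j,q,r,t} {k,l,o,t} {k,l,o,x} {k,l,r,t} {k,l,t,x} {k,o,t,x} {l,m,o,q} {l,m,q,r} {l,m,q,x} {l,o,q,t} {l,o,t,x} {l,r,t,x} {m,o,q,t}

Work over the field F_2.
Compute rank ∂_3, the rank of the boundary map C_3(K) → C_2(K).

rank∂_3=20

n_0=10 n_1=44 n_2=64 n_3=21  [Z2]
∂1: piv[hj,hk,hl,hm,ho,hq,hr,ht,hx] rk=9  ker:jk,jl,jm,jo,jq,jr,jt,jx,kl,km,ko,kq,kr,kt,kx,lm,lo,lq,lr,lt,lx,mo,mq,mr,mt,mx,oq,ot,ox,qr,qt,qx,rt,rx,tx
∂2: piv[hjk,hjo,hkm,hko,hkr,hkx,hlo,hlr,hlx,hmo,hmq,hmr,hmt,hmx,hox,hqr,hqt,hqx,hrx,jkq,jkr,jkx,jlm,jlx,jmx,jqr,jqt,jrt,klo,klt,kot,krt,ktx,lmq,loq] rk=35  ker:jko,jox,klr,klx,kmr,kox,kqr,lmo,lmr,lmx,lot,lox,lqr,lqt,lqx,lrt,lrx,ltx,moq,mot,mox,mqr,mqt,mqx,oqt,otx,qrt,qrx,rtx
∂3: piv[hkmr,hkox,hlox,hmox,hmqt,hqrx,jkox,jlmx,jqrt,klot,klox,klrt,kltx,kotx,lmoq,lmqr,lmqx,loqt,lrtx,moqt] rk=20  ker:lotx
rk∂_3=20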